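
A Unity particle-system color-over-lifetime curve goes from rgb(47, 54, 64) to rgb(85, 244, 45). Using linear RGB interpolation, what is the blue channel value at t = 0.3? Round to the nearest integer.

B = 64 + 0.3 × (45 − 64) = 58.3 → 58

58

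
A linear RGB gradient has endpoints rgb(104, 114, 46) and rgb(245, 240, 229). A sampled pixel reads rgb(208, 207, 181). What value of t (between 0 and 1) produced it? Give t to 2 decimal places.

Invert the lerp on the B channel (largest span, 183): t = (181 − 46) / (229 − 46) = 135/183 = 0.7377.
Check on R: (208 − 104)/(245 − 104) = 0.7376 ✓

0.74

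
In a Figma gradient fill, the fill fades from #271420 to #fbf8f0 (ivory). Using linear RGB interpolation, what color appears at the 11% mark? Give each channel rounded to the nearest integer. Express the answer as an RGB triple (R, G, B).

(62, 45, 55)

#271420 → (39, 20, 32); #fbf8f0 → (251, 248, 240).
11% corresponds to t = 0.11.
R = 39 + 0.11 × (251 − 39) = 39 + 0.11 × 212 = 62.32 → 62
G = 20 + 0.11 × (248 − 20) = 20 + 0.11 × 228 = 45.08 → 45
B = 32 + 0.11 × (240 − 32) = 32 + 0.11 × 208 = 54.88 → 55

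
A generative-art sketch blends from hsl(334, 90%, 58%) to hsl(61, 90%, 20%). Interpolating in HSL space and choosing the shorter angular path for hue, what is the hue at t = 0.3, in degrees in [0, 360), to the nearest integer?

0

Hue: 61 − 334 = -273°, but |-273| > 180 so the shorter arc goes the other way: Δh = -273 + 360 = 87°.
H = 334 + 0.3 × (87) = 360.1 → 360 → 360 mod 360 = 0°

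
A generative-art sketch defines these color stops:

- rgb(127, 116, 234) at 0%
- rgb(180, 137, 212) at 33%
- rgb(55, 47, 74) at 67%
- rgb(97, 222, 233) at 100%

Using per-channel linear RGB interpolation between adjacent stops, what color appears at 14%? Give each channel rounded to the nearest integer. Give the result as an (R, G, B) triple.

14% lies between the 0% and 33% stops, so the local fraction is t = (14 − 0)/(33 − 0) = 14/33 ≈ 0.4242.
R = 127 + 0.4242 × (180 − 127) = 149.483 → 149
G = 116 + 0.4242 × (137 − 116) = 124.908 → 125
B = 234 + 0.4242 × (212 − 234) = 224.668 → 225

(149, 125, 225)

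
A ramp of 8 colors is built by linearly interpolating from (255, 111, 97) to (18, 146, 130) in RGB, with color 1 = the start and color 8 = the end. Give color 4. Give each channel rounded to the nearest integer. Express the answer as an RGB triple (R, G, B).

With 8 swatches and endpoints inclusive, swatch 4 sits at t = (4 − 1)/(8 − 1) = 3/7 ≈ 0.4286.
R = 255 + 0.4286 × (18 − 255) = 153.422 → 153
G = 111 + 0.4286 × (146 − 111) = 126.001 → 126
B = 97 + 0.4286 × (130 − 97) = 111.144 → 111

(153, 126, 111)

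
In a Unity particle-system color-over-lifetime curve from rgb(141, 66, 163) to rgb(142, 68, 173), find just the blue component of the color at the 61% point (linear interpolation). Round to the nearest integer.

B = 163 + 0.61 × (173 − 163) = 169.1 → 169

169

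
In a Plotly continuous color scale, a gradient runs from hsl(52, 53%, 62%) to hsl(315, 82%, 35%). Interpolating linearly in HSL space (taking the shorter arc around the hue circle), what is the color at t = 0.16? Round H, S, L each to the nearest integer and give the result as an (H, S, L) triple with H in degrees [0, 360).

Hue: 315 − 52 = 263°, but |263| > 180 so the shorter arc goes the other way: Δh = 263 − 360 = -97°.
H = 52 + 0.16 × (-97) = 36.48 → 36°
S = 53 + 0.16 × (82 − 53) = 57.64 → 58%
L = 62 + 0.16 × (35 − 62) = 57.68 → 58%

(36, 58, 58)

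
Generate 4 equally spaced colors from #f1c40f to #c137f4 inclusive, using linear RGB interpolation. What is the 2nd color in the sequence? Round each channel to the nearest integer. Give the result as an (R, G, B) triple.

(225, 149, 91)

With 4 swatches and endpoints inclusive, swatch 2 sits at t = (2 − 1)/(4 − 1) = 1/3 ≈ 0.3333.
#f1c40f → (241, 196, 15); #c137f4 → (193, 55, 244).
R = 241 + 0.3333 × (193 − 241) = 225.002 → 225
G = 196 + 0.3333 × (55 − 196) = 149.005 → 149
B = 15 + 0.3333 × (244 − 15) = 91.326 → 91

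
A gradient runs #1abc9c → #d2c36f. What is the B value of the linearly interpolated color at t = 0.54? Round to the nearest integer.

B₁ = 156 (from #1abc9c), B₂ = 111 (from #d2c36f).
B = 156 + 0.54 × (111 − 156) = 131.7 → 132

132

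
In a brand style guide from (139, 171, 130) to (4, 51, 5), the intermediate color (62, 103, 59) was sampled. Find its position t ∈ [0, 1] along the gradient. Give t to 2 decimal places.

Invert the lerp on the R channel (largest span, 135): t = (62 − 139) / (4 − 139) = -77/-135 = 0.57037.
Check on G: (103 − 171)/(51 − 171) = 0.5667 ✓

0.57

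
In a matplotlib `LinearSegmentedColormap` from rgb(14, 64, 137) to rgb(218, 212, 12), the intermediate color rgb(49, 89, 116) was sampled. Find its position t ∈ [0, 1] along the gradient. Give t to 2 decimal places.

Invert the lerp on the R channel (largest span, 204): t = (49 − 14) / (218 − 14) = 35/204 = 0.17157.
Check on G: (89 − 64)/(212 − 64) = 0.1689 ✓

0.17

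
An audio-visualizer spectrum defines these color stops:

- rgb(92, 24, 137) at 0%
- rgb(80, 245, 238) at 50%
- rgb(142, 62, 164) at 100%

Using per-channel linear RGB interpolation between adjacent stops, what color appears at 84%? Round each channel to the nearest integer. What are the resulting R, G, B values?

(122, 121, 188)

84% lies between the 50% and 100% stops, so the local fraction is t = (84 − 50)/(100 − 50) = 34/50 ≈ 0.68.
R = 80 + 0.68 × (142 − 80) = 122.16 → 122
G = 245 + 0.68 × (62 − 245) = 120.56 → 121
B = 238 + 0.68 × (164 − 238) = 187.68 → 188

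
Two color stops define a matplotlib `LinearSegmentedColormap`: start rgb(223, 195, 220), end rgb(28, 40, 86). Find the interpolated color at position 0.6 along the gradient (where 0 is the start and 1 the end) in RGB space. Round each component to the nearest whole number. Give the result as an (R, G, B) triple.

(106, 102, 140)

R = 223 + 0.6 × (28 − 223) = 223 + 0.6 × -195 = 106 → 106
G = 195 + 0.6 × (40 − 195) = 195 + 0.6 × -155 = 102 → 102
B = 220 + 0.6 × (86 − 220) = 220 + 0.6 × -134 = 139.6 → 140
So the blended color is (106, 102, 140), about #6a668c.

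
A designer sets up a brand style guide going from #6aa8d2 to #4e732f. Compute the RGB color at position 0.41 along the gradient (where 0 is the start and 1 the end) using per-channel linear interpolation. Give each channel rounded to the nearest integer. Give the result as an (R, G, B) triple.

(95, 146, 143)

#6aa8d2 → (106, 168, 210); #4e732f → (78, 115, 47).
R = 106 + 0.41 × (78 − 106) = 106 + 0.41 × -28 = 94.52 → 95
G = 168 + 0.41 × (115 − 168) = 168 + 0.41 × -53 = 146.27 → 146
B = 210 + 0.41 × (47 − 210) = 210 + 0.41 × -163 = 143.17 → 143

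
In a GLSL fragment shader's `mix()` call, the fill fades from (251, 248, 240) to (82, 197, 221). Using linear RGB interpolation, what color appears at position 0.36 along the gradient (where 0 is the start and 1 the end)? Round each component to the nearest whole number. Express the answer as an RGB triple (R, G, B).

R = 251 + 0.36 × (82 − 251) = 251 + 0.36 × -169 = 190.16 → 190
G = 248 + 0.36 × (197 − 248) = 248 + 0.36 × -51 = 229.64 → 230
B = 240 + 0.36 × (221 − 240) = 240 + 0.36 × -19 = 233.16 → 233

(190, 230, 233)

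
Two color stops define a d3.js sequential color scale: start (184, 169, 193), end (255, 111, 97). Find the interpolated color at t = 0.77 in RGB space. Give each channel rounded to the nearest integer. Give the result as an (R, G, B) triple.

R = 184 + 0.77 × (255 − 184) = 184 + 0.77 × 71 = 238.67 → 239
G = 169 + 0.77 × (111 − 169) = 169 + 0.77 × -58 = 124.34 → 124
B = 193 + 0.77 × (97 − 193) = 193 + 0.77 × -96 = 119.08 → 119

(239, 124, 119)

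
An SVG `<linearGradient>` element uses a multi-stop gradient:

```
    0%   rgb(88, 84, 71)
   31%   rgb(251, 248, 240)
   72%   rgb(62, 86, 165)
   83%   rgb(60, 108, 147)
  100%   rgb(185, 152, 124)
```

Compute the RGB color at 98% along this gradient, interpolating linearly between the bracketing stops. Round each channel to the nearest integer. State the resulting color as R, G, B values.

98% lies between the 83% and 100% stops, so the local fraction is t = (98 − 83)/(100 − 83) = 15/17 ≈ 0.8824.
R = 60 + 0.8824 × (185 − 60) = 170.3 → 170
G = 108 + 0.8824 × (152 − 108) = 146.826 → 147
B = 147 + 0.8824 × (124 − 147) = 126.705 → 127

(170, 147, 127)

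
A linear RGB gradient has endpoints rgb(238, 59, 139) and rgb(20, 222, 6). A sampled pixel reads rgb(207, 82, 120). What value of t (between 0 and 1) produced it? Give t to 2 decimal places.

Invert the lerp on the R channel (largest span, 218): t = (207 − 238) / (20 − 238) = -31/-218 = 0.1422.
Check on G: (82 − 59)/(222 − 59) = 0.1411 ✓

0.14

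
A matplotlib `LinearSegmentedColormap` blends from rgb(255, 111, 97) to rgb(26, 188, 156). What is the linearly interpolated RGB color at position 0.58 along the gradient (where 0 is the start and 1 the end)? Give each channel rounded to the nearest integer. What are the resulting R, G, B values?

(122, 156, 131)

R = 255 + 0.58 × (26 − 255) = 255 + 0.58 × -229 = 122.18 → 122
G = 111 + 0.58 × (188 − 111) = 111 + 0.58 × 77 = 155.66 → 156
B = 97 + 0.58 × (156 − 97) = 97 + 0.58 × 59 = 131.22 → 131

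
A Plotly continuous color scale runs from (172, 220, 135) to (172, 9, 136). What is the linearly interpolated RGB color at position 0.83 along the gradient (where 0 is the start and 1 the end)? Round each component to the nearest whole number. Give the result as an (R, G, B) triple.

(172, 45, 136)

R = 172 + 0.83 × (172 − 172) = 172 + 0.83 × 0 = 172 → 172
G = 220 + 0.83 × (9 − 220) = 220 + 0.83 × -211 = 44.87 → 45
B = 135 + 0.83 × (136 − 135) = 135 + 0.83 × 1 = 135.83 → 136
So the blended color is (172, 45, 136), about #ac2d88.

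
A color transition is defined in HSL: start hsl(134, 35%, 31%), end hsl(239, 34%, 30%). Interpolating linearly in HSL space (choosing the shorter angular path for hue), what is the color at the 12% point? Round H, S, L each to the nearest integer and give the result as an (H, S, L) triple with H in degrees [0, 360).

Hue arc: Δh = 239 − 134 = 105° (|Δh| ≤ 180, already the shorter path).
H = 134 + 0.12 × (105) = 146.6 → 147°
S = 35 + 0.12 × (34 − 35) = 34.88 → 35%
L = 31 + 0.12 × (30 − 31) = 30.88 → 31%

(147, 35, 31)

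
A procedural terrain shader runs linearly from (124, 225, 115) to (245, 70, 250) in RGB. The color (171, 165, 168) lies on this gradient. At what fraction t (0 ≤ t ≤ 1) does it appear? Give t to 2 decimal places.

Invert the lerp on the G channel (largest span, 155): t = (165 − 225) / (70 − 225) = -60/-155 = 0.3871.
Check on R: (171 − 124)/(245 − 124) = 0.3884 ✓

0.39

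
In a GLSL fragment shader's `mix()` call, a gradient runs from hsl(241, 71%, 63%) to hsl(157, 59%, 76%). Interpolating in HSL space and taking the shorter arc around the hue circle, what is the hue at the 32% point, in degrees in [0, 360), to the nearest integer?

Hue arc: Δh = 157 − 241 = -84° (|Δh| ≤ 180, already the shorter path).
H = 241 + 0.32 × (-84) = 214.12 → 214°

214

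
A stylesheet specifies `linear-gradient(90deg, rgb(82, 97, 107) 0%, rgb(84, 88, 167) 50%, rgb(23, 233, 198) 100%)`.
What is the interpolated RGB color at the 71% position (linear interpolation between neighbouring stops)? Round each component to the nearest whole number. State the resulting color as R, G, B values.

(58, 149, 180)

71% lies between the 50% and 100% stops, so the local fraction is t = (71 − 50)/(100 − 50) = 21/50 ≈ 0.42.
R = 84 + 0.42 × (23 − 84) = 58.38 → 58
G = 88 + 0.42 × (233 − 88) = 148.9 → 149
B = 167 + 0.42 × (198 − 167) = 180.02 → 180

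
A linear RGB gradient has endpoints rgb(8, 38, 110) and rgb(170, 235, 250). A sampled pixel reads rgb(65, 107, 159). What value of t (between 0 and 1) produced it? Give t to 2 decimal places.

Invert the lerp on the G channel (largest span, 197): t = (107 − 38) / (235 − 38) = 69/197 = 0.35025.
Check on R: (65 − 8)/(170 − 8) = 0.3519 ✓

0.35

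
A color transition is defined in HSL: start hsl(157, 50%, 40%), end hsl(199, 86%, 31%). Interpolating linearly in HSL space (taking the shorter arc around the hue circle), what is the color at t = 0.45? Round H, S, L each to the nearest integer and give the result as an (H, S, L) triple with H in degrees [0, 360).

(176, 66, 36)

Hue arc: Δh = 199 − 157 = 42° (|Δh| ≤ 180, already the shorter path).
H = 157 + 0.45 × (42) = 175.9 → 176°
S = 50 + 0.45 × (86 − 50) = 66.2 → 66%
L = 40 + 0.45 × (31 − 40) = 35.95 → 36%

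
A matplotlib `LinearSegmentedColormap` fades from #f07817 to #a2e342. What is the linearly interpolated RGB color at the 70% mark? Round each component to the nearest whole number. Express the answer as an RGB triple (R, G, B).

#f07817 → (240, 120, 23); #a2e342 → (162, 227, 66).
70% corresponds to t = 0.7.
R = 240 + 0.7 × (162 − 240) = 240 + 0.7 × -78 = 185.4 → 185
G = 120 + 0.7 × (227 − 120) = 120 + 0.7 × 107 = 194.9 → 195
B = 23 + 0.7 × (66 − 23) = 23 + 0.7 × 43 = 53.1 → 53

(185, 195, 53)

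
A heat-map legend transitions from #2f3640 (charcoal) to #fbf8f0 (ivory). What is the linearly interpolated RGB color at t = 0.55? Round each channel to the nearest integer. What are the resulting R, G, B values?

#2f3640 → (47, 54, 64); #fbf8f0 → (251, 248, 240).
R = 47 + 0.55 × (251 − 47) = 47 + 0.55 × 204 = 159.2 → 159
G = 54 + 0.55 × (248 − 54) = 54 + 0.55 × 194 = 160.7 → 161
B = 64 + 0.55 × (240 − 64) = 64 + 0.55 × 176 = 160.8 → 161

(159, 161, 161)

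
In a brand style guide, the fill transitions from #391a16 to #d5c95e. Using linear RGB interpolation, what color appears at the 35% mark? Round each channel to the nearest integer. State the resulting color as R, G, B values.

(112, 87, 47)

#391a16 → (57, 26, 22); #d5c95e → (213, 201, 94).
35% corresponds to t = 0.35.
R = 57 + 0.35 × (213 − 57) = 57 + 0.35 × 156 = 111.6 → 112
G = 26 + 0.35 × (201 − 26) = 26 + 0.35 × 175 = 87.25 → 87
B = 22 + 0.35 × (94 − 22) = 22 + 0.35 × 72 = 47.2 → 47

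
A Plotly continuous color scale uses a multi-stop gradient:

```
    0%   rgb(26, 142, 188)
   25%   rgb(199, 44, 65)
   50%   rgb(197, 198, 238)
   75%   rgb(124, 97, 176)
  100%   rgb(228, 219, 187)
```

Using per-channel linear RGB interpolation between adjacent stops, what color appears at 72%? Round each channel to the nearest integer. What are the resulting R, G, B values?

72% lies between the 50% and 75% stops, so the local fraction is t = (72 − 50)/(75 − 50) = 22/25 ≈ 0.88.
R = 197 + 0.88 × (124 − 197) = 132.76 → 133
G = 198 + 0.88 × (97 − 198) = 109.12 → 109
B = 238 + 0.88 × (176 − 238) = 183.44 → 183

(133, 109, 183)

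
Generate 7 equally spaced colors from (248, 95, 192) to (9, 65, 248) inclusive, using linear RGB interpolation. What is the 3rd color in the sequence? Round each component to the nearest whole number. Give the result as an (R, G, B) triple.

With 7 swatches and endpoints inclusive, swatch 3 sits at t = (3 − 1)/(7 − 1) = 2/6 ≈ 0.3333.
R = 248 + 0.3333 × (9 − 248) = 168.341 → 168
G = 95 + 0.3333 × (65 − 95) = 85.001 → 85
B = 192 + 0.3333 × (248 − 192) = 210.665 → 211

(168, 85, 211)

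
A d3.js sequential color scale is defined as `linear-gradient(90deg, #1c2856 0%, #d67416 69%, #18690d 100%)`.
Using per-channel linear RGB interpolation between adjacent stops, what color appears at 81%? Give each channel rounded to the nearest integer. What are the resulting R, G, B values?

81% lies between the 69% and 100% stops, so the local fraction is t = (81 − 69)/(100 − 69) = 12/31 ≈ 0.3871.
#d67416 → (214, 116, 22); #18690d → (24, 105, 13).
R = 214 + 0.3871 × (24 − 214) = 140.451 → 140
G = 116 + 0.3871 × (105 − 116) = 111.742 → 112
B = 22 + 0.3871 × (13 − 22) = 18.516 → 19

(140, 112, 19)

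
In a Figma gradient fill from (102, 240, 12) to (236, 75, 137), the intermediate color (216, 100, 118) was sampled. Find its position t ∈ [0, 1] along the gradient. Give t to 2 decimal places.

Invert the lerp on the G channel (largest span, 165): t = (100 − 240) / (75 − 240) = -140/-165 = 0.84848.
Check on R: (216 − 102)/(236 − 102) = 0.8507 ✓

0.85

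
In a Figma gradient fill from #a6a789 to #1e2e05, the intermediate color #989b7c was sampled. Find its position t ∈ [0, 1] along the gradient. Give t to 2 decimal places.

0.10

Invert the lerp on the R channel (largest span, 136): t = (152 − 166) / (30 − 166) = -14/-136 = 0.10294.
Check on G: (155 − 167)/(46 − 167) = 0.09917 ✓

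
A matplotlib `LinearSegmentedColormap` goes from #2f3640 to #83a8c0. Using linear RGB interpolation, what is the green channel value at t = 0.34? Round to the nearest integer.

93

G₁ = 54 (from #2f3640), G₂ = 168 (from #83a8c0).
G = 54 + 0.34 × (168 − 54) = 92.76 → 93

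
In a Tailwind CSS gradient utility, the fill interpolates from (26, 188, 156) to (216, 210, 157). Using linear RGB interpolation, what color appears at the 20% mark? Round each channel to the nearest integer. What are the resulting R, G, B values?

(64, 192, 156)

20% corresponds to t = 0.2.
R = 26 + 0.2 × (216 − 26) = 26 + 0.2 × 190 = 64 → 64
G = 188 + 0.2 × (210 − 188) = 188 + 0.2 × 22 = 192.4 → 192
B = 156 + 0.2 × (157 − 156) = 156 + 0.2 × 1 = 156.2 → 156
So the blended color is (64, 192, 156), about #40c09c.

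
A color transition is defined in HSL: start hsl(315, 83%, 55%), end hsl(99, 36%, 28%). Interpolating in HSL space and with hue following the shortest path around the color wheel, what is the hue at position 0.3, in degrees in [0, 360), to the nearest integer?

Hue: 99 − 315 = -216°, but |-216| > 180 so the shorter arc goes the other way: Δh = -216 + 360 = 144°.
H = 315 + 0.3 × (144) = 358.2 → 358°

358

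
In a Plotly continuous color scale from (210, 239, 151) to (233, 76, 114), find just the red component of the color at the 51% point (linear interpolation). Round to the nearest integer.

222

R = 210 + 0.51 × (233 − 210) = 221.73 → 222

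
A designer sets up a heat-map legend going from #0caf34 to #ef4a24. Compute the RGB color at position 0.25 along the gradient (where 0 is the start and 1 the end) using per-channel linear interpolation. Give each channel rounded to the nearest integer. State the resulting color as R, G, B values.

(69, 150, 48)

#0caf34 → (12, 175, 52); #ef4a24 → (239, 74, 36).
R = 12 + 0.25 × (239 − 12) = 12 + 0.25 × 227 = 68.75 → 69
G = 175 + 0.25 × (74 − 175) = 175 + 0.25 × -101 = 149.75 → 150
B = 52 + 0.25 × (36 − 52) = 52 + 0.25 × -16 = 48 → 48
So the blended color is (69, 150, 48), about #459630.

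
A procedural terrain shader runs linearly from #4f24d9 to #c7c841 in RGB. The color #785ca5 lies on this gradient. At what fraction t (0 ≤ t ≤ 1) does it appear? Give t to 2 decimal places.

0.34

Invert the lerp on the G channel (largest span, 164): t = (92 − 36) / (200 − 36) = 56/164 = 0.34146.
Check on R: (120 − 79)/(199 − 79) = 0.3417 ✓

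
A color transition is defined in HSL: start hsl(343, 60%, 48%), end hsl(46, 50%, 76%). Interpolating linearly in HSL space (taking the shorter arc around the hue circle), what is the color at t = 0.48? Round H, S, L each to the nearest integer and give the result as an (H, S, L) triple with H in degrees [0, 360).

(13, 55, 61)

Hue: 46 − 343 = -297°, but |-297| > 180 so the shorter arc goes the other way: Δh = -297 + 360 = 63°.
H = 343 + 0.48 × (63) = 373.24 → 373 → 373 mod 360 = 13°
S = 60 + 0.48 × (50 − 60) = 55.2 → 55%
L = 48 + 0.48 × (76 − 48) = 61.44 → 61%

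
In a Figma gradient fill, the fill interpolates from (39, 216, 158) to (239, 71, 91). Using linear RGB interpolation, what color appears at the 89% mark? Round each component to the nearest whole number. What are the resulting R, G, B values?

(217, 87, 98)

89% corresponds to t = 0.89.
R = 39 + 0.89 × (239 − 39) = 39 + 0.89 × 200 = 217 → 217
G = 216 + 0.89 × (71 − 216) = 216 + 0.89 × -145 = 86.95 → 87
B = 158 + 0.89 × (91 − 158) = 158 + 0.89 × -67 = 98.37 → 98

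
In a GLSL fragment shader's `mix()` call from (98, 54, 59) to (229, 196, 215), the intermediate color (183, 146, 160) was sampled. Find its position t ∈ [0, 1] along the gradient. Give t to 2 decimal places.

0.65

Invert the lerp on the B channel (largest span, 156): t = (160 − 59) / (215 − 59) = 101/156 = 0.64744.
Check on R: (183 − 98)/(229 − 98) = 0.6489 ✓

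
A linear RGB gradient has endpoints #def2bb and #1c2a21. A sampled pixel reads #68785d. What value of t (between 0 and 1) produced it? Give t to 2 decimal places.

Invert the lerp on the G channel (largest span, 200): t = (120 − 242) / (42 − 242) = -122/-200 = 0.61.
Check on R: (104 − 222)/(28 − 222) = 0.6082 ✓

0.61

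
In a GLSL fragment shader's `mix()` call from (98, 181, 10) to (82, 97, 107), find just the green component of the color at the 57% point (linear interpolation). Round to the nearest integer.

G = 181 + 0.57 × (97 − 181) = 133.12 → 133

133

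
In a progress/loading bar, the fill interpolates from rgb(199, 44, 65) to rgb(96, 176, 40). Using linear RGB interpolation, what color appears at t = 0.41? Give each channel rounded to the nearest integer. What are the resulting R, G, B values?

(157, 98, 55)

R = 199 + 0.41 × (96 − 199) = 199 + 0.41 × -103 = 156.77 → 157
G = 44 + 0.41 × (176 − 44) = 44 + 0.41 × 132 = 98.12 → 98
B = 65 + 0.41 × (40 − 65) = 65 + 0.41 × -25 = 54.75 → 55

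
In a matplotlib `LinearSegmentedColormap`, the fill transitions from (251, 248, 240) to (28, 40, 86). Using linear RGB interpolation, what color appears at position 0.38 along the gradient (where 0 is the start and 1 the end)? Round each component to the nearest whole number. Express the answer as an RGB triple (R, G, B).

R = 251 + 0.38 × (28 − 251) = 251 + 0.38 × -223 = 166.26 → 166
G = 248 + 0.38 × (40 − 248) = 248 + 0.38 × -208 = 168.96 → 169
B = 240 + 0.38 × (86 − 240) = 240 + 0.38 × -154 = 181.48 → 181
So the blended color is (166, 169, 181), about #a6a9b5.

(166, 169, 181)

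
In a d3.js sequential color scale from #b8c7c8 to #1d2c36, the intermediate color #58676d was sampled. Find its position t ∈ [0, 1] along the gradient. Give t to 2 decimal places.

Invert the lerp on the R channel (largest span, 155): t = (88 − 184) / (29 − 184) = -96/-155 = 0.61935.
Check on G: (103 − 199)/(44 − 199) = 0.6194 ✓

0.62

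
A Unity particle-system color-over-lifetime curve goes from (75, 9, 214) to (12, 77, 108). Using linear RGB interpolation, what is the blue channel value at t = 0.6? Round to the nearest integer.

150

B = 214 + 0.6 × (108 − 214) = 150.4 → 150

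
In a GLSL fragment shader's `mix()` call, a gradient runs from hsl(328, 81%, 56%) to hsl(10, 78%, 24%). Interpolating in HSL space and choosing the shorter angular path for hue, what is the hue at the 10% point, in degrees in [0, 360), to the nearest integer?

332

Hue: 10 − 328 = -318°, but |-318| > 180 so the shorter arc goes the other way: Δh = -318 + 360 = 42°.
H = 328 + 0.1 × (42) = 332.2 → 332°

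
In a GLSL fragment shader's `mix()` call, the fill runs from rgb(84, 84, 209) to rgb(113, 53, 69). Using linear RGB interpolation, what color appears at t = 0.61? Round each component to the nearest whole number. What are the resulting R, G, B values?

(102, 65, 124)

R = 84 + 0.61 × (113 − 84) = 84 + 0.61 × 29 = 101.69 → 102
G = 84 + 0.61 × (53 − 84) = 84 + 0.61 × -31 = 65.09 → 65
B = 209 + 0.61 × (69 − 209) = 209 + 0.61 × -140 = 123.6 → 124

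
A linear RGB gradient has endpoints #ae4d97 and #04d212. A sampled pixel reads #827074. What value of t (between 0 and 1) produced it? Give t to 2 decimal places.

0.26

Invert the lerp on the R channel (largest span, 170): t = (130 − 174) / (4 − 174) = -44/-170 = 0.25882.
Check on G: (112 − 77)/(210 − 77) = 0.2632 ✓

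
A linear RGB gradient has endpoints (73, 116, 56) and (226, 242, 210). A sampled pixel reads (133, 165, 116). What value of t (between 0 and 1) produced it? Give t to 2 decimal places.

0.39

Invert the lerp on the B channel (largest span, 154): t = (116 − 56) / (210 − 56) = 60/154 = 0.38961.
Check on R: (133 − 73)/(226 − 73) = 0.3922 ✓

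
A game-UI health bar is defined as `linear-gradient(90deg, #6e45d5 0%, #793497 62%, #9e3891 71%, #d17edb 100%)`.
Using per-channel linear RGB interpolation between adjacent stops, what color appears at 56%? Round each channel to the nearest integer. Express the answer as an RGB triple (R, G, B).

56% lies between the 0% and 62% stops, so the local fraction is t = (56 − 0)/(62 − 0) = 56/62 ≈ 0.9032.
#6e45d5 → (110, 69, 213); #793497 → (121, 52, 151).
R = 110 + 0.9032 × (121 − 110) = 119.935 → 120
G = 69 + 0.9032 × (52 − 69) = 53.646 → 54
B = 213 + 0.9032 × (151 − 213) = 157.002 → 157

(120, 54, 157)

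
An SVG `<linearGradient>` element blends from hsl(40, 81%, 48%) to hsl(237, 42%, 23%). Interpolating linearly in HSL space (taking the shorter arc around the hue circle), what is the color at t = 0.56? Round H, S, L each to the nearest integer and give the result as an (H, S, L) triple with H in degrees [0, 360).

Hue: 237 − 40 = 197°, but |197| > 180 so the shorter arc goes the other way: Δh = 197 − 360 = -163°.
H = 40 + 0.56 × (-163) = -51.28 → -51 → -51 mod 360 = 309°
S = 81 + 0.56 × (42 − 81) = 59.16 → 59%
L = 48 + 0.56 × (23 − 48) = 34 → 34%

(309, 59, 34)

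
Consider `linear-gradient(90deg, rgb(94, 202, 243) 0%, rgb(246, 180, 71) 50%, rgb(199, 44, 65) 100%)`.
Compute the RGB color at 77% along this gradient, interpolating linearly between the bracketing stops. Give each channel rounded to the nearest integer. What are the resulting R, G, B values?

77% lies between the 50% and 100% stops, so the local fraction is t = (77 − 50)/(100 − 50) = 27/50 ≈ 0.54.
R = 246 + 0.54 × (199 − 246) = 220.62 → 221
G = 180 + 0.54 × (44 − 180) = 106.56 → 107
B = 71 + 0.54 × (65 − 71) = 67.76 → 68

(221, 107, 68)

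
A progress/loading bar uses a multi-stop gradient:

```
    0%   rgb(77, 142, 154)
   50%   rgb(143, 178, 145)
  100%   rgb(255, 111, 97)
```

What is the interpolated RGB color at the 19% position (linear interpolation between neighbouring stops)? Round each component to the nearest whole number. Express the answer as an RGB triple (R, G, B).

19% lies between the 0% and 50% stops, so the local fraction is t = (19 − 0)/(50 − 0) = 19/50 ≈ 0.38.
R = 77 + 0.38 × (143 − 77) = 102.08 → 102
G = 142 + 0.38 × (178 − 142) = 155.68 → 156
B = 154 + 0.38 × (145 − 154) = 150.58 → 151

(102, 156, 151)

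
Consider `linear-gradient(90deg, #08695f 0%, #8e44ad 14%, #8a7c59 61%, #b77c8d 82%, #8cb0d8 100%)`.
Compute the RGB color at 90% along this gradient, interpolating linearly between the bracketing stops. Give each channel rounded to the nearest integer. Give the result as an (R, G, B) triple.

(164, 147, 174)

90% lies between the 82% and 100% stops, so the local fraction is t = (90 − 82)/(100 − 82) = 8/18 ≈ 0.4444.
#b77c8d → (183, 124, 141); #8cb0d8 → (140, 176, 216).
R = 183 + 0.4444 × (140 − 183) = 163.891 → 164
G = 124 + 0.4444 × (176 − 124) = 147.109 → 147
B = 141 + 0.4444 × (216 − 141) = 174.33 → 174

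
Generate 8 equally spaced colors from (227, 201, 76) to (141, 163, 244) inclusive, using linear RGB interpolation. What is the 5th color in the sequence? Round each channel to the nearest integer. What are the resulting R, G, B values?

With 8 swatches and endpoints inclusive, swatch 5 sits at t = (5 − 1)/(8 − 1) = 4/7 ≈ 0.5714.
R = 227 + 0.5714 × (141 − 227) = 177.86 → 178
G = 201 + 0.5714 × (163 − 201) = 179.287 → 179
B = 76 + 0.5714 × (244 − 76) = 171.995 → 172

(178, 179, 172)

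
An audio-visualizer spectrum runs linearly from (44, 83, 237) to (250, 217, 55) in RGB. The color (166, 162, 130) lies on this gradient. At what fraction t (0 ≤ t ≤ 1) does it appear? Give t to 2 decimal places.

Invert the lerp on the R channel (largest span, 206): t = (166 − 44) / (250 − 44) = 122/206 = 0.59223.
Check on G: (162 − 83)/(217 − 83) = 0.5896 ✓

0.59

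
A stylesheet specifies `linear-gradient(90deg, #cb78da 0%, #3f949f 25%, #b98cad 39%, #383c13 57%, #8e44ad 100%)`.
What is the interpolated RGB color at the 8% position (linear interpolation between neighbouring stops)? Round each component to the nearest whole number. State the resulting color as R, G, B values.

(158, 129, 199)

8% lies between the 0% and 25% stops, so the local fraction is t = (8 − 0)/(25 − 0) = 8/25 ≈ 0.32.
#cb78da → (203, 120, 218); #3f949f → (63, 148, 159).
R = 203 + 0.32 × (63 − 203) = 158.2 → 158
G = 120 + 0.32 × (148 − 120) = 128.96 → 129
B = 218 + 0.32 × (159 − 218) = 199.12 → 199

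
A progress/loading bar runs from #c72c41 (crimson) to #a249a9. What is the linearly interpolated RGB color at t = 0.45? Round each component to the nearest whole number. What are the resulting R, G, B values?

#c72c41 → (199, 44, 65); #a249a9 → (162, 73, 169).
R = 199 + 0.45 × (162 − 199) = 199 + 0.45 × -37 = 182.35 → 182
G = 44 + 0.45 × (73 − 44) = 44 + 0.45 × 29 = 57.05 → 57
B = 65 + 0.45 × (169 − 65) = 65 + 0.45 × 104 = 111.8 → 112
So the blended color is (182, 57, 112), about #b63970.

(182, 57, 112)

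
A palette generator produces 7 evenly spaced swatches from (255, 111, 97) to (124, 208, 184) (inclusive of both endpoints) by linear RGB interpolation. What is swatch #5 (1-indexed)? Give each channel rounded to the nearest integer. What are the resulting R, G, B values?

With 7 swatches and endpoints inclusive, swatch 5 sits at t = (5 − 1)/(7 − 1) = 4/6 ≈ 0.6667.
R = 255 + 0.6667 × (124 − 255) = 167.662 → 168
G = 111 + 0.6667 × (208 − 111) = 175.67 → 176
B = 97 + 0.6667 × (184 − 97) = 155.003 → 155

(168, 176, 155)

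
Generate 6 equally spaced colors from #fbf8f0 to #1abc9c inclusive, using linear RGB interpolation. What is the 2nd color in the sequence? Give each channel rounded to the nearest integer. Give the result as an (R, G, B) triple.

With 6 swatches and endpoints inclusive, swatch 2 sits at t = (2 − 1)/(6 − 1) = 1/5 ≈ 0.2.
#fbf8f0 → (251, 248, 240); #1abc9c → (26, 188, 156).
R = 251 + 0.2 × (26 − 251) = 206 → 206
G = 248 + 0.2 × (188 − 248) = 236 → 236
B = 240 + 0.2 × (156 − 240) = 223.2 → 223

(206, 236, 223)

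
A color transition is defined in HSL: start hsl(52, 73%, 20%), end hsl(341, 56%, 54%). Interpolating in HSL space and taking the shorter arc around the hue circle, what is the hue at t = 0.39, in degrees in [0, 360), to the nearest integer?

24

Hue: 341 − 52 = 289°, but |289| > 180 so the shorter arc goes the other way: Δh = 289 − 360 = -71°.
H = 52 + 0.39 × (-71) = 24.31 → 24°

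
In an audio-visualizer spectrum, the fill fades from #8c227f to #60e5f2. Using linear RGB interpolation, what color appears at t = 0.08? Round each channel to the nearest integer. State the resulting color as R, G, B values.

#8c227f → (140, 34, 127); #60e5f2 → (96, 229, 242).
R = 140 + 0.08 × (96 − 140) = 140 + 0.08 × -44 = 136.48 → 136
G = 34 + 0.08 × (229 − 34) = 34 + 0.08 × 195 = 49.6 → 50
B = 127 + 0.08 × (242 − 127) = 127 + 0.08 × 115 = 136.2 → 136

(136, 50, 136)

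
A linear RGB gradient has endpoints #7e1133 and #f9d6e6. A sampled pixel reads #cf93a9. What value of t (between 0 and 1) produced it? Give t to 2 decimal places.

0.66

Invert the lerp on the G channel (largest span, 197): t = (147 − 17) / (214 − 17) = 130/197 = 0.6599.
Check on R: (207 − 126)/(249 − 126) = 0.6585 ✓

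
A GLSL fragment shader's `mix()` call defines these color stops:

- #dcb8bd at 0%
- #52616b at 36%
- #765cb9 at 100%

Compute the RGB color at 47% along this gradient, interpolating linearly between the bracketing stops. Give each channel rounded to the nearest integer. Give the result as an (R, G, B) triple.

47% lies between the 36% and 100% stops, so the local fraction is t = (47 − 36)/(100 − 36) = 11/64 ≈ 0.1719.
#52616b → (82, 97, 107); #765cb9 → (118, 92, 185).
R = 82 + 0.1719 × (118 − 82) = 88.188 → 88
G = 97 + 0.1719 × (92 − 97) = 96.141 → 96
B = 107 + 0.1719 × (185 − 107) = 120.408 → 120

(88, 96, 120)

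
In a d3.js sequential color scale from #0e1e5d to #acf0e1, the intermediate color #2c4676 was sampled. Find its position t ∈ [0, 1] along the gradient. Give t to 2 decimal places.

0.19

Invert the lerp on the G channel (largest span, 210): t = (70 − 30) / (240 − 30) = 40/210 = 0.19048.
Check on R: (44 − 14)/(172 − 14) = 0.1899 ✓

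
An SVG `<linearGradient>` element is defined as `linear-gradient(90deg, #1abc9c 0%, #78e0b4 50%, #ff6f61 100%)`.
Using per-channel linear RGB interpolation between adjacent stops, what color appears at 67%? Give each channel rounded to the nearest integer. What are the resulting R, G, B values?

(166, 186, 152)

67% lies between the 50% and 100% stops, so the local fraction is t = (67 − 50)/(100 − 50) = 17/50 ≈ 0.34.
#78e0b4 → (120, 224, 180); #ff6f61 → (255, 111, 97).
R = 120 + 0.34 × (255 − 120) = 165.9 → 166
G = 224 + 0.34 × (111 − 224) = 185.58 → 186
B = 180 + 0.34 × (97 − 180) = 151.78 → 152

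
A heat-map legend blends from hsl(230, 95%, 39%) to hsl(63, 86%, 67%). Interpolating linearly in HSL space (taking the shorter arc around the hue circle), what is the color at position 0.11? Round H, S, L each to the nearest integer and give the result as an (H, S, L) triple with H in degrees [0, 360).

(212, 94, 42)

Hue arc: Δh = 63 − 230 = -167° (|Δh| ≤ 180, already the shorter path).
H = 230 + 0.11 × (-167) = 211.63 → 212°
S = 95 + 0.11 × (86 − 95) = 94.01 → 94%
L = 39 + 0.11 × (67 − 39) = 42.08 → 42%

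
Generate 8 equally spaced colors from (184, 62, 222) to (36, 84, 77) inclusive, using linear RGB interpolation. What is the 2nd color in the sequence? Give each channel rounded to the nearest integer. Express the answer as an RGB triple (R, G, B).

(163, 65, 201)

With 8 swatches and endpoints inclusive, swatch 2 sits at t = (2 − 1)/(8 − 1) = 1/7 ≈ 0.1429.
R = 184 + 0.1429 × (36 − 184) = 162.851 → 163
G = 62 + 0.1429 × (84 − 62) = 65.144 → 65
B = 222 + 0.1429 × (77 − 222) = 201.279 → 201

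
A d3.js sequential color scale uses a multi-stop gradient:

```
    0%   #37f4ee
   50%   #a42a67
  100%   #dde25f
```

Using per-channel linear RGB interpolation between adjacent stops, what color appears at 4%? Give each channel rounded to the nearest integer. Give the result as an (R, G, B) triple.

4% lies between the 0% and 50% stops, so the local fraction is t = (4 − 0)/(50 − 0) = 4/50 ≈ 0.08.
#37f4ee → (55, 244, 238); #a42a67 → (164, 42, 103).
R = 55 + 0.08 × (164 − 55) = 63.72 → 64
G = 244 + 0.08 × (42 − 244) = 227.84 → 228
B = 238 + 0.08 × (103 − 238) = 227.2 → 227

(64, 228, 227)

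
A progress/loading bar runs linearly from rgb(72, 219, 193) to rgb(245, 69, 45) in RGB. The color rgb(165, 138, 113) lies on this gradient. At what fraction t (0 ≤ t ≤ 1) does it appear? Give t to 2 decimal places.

0.54

Invert the lerp on the R channel (largest span, 173): t = (165 − 72) / (245 − 72) = 93/173 = 0.53757.
Check on G: (138 − 219)/(69 − 219) = 0.54 ✓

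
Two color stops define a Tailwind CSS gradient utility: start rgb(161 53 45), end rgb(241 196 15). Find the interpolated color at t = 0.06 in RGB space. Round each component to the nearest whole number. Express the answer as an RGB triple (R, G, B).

R = 161 + 0.06 × (241 − 161) = 161 + 0.06 × 80 = 165.8 → 166
G = 53 + 0.06 × (196 − 53) = 53 + 0.06 × 143 = 61.58 → 62
B = 45 + 0.06 × (15 − 45) = 45 + 0.06 × -30 = 43.2 → 43

(166, 62, 43)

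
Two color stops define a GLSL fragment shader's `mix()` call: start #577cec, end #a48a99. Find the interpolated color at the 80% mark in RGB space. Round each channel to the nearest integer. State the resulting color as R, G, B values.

#577cec → (87, 124, 236); #a48a99 → (164, 138, 153).
80% corresponds to t = 0.8.
R = 87 + 0.8 × (164 − 87) = 87 + 0.8 × 77 = 148.6 → 149
G = 124 + 0.8 × (138 − 124) = 124 + 0.8 × 14 = 135.2 → 135
B = 236 + 0.8 × (153 − 236) = 236 + 0.8 × -83 = 169.6 → 170

(149, 135, 170)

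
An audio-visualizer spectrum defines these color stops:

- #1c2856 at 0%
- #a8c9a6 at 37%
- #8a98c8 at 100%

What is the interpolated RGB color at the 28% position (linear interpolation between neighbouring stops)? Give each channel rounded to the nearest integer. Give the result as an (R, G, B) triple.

28% lies between the 0% and 37% stops, so the local fraction is t = (28 − 0)/(37 − 0) = 28/37 ≈ 0.7568.
#1c2856 → (28, 40, 86); #a8c9a6 → (168, 201, 166).
R = 28 + 0.7568 × (168 − 28) = 133.952 → 134
G = 40 + 0.7568 × (201 − 40) = 161.845 → 162
B = 86 + 0.7568 × (166 − 86) = 146.544 → 147

(134, 162, 147)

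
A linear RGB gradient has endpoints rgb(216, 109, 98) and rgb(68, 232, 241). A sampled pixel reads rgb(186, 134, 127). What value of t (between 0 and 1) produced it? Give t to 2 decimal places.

0.20

Invert the lerp on the R channel (largest span, 148): t = (186 − 216) / (68 − 216) = -30/-148 = 0.2027.
Check on G: (134 − 109)/(232 − 109) = 0.2033 ✓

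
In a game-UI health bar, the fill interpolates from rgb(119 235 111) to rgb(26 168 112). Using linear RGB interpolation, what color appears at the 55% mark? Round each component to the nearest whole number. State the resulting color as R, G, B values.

(68, 198, 112)

55% corresponds to t = 0.55.
R = 119 + 0.55 × (26 − 119) = 119 + 0.55 × -93 = 67.85 → 68
G = 235 + 0.55 × (168 − 235) = 235 + 0.55 × -67 = 198.15 → 198
B = 111 + 0.55 × (112 − 111) = 111 + 0.55 × 1 = 111.55 → 112
So the blended color is (68, 198, 112), about #44c670.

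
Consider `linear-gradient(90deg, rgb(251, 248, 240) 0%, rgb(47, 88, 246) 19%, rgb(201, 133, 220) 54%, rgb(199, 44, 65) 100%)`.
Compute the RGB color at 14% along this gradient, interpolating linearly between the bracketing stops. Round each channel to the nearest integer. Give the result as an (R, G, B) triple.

14% lies between the 0% and 19% stops, so the local fraction is t = (14 − 0)/(19 − 0) = 14/19 ≈ 0.7368.
R = 251 + 0.7368 × (47 − 251) = 100.693 → 101
G = 248 + 0.7368 × (88 − 248) = 130.112 → 130
B = 240 + 0.7368 × (246 − 240) = 244.421 → 244

(101, 130, 244)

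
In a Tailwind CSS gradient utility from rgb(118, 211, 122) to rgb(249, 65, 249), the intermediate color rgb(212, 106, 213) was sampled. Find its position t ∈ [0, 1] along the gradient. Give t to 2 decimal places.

Invert the lerp on the G channel (largest span, 146): t = (106 − 211) / (65 − 211) = -105/-146 = 0.71918.
Check on R: (212 − 118)/(249 − 118) = 0.7176 ✓

0.72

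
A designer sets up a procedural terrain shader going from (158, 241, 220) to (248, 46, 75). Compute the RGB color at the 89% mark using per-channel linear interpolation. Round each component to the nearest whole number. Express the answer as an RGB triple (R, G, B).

89% corresponds to t = 0.89.
R = 158 + 0.89 × (248 − 158) = 158 + 0.89 × 90 = 238.1 → 238
G = 241 + 0.89 × (46 − 241) = 241 + 0.89 × -195 = 67.45 → 67
B = 220 + 0.89 × (75 − 220) = 220 + 0.89 × -145 = 90.95 → 91
So the blended color is (238, 67, 91), about #ee435b.

(238, 67, 91)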